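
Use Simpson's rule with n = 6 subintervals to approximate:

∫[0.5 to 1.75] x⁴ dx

f(x) = x⁴
a = 0.5, b = 1.75, n = 6
h = (b - a)/n = 0.208333

Simpson's rule: (h/3)[f(x₀) + 4f(x₁) + 2f(x₂) + ... + f(xₙ)]

x_0 = 0.5000, f(x_0) = 0.062500, coefficient = 1
x_1 = 0.7083, f(x_1) = 0.251739, coefficient = 4
x_2 = 0.9167, f(x_2) = 0.706067, coefficient = 2
x_3 = 1.1250, f(x_3) = 1.601807, coefficient = 4
x_4 = 1.3333, f(x_4) = 3.160494, coefficient = 2
x_5 = 1.5417, f(x_5) = 5.648875, coefficient = 4
x_6 = 1.7500, f(x_6) = 9.378906, coefficient = 1

I ≈ (0.208333/3) × 47.184209 = 3.276681
Exact value: 3.276367
Error: 0.000314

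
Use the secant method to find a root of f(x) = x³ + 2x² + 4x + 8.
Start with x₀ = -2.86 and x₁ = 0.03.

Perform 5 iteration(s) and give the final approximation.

f(x) = x³ + 2x² + 4x + 8
x₀ = -2.86, x₁ = 0.03

Secant formula: x_{n+1} = x_n - f(x_n)(x_n - x_{n-1})/(f(x_n) - f(x_{n-1}))

Iteration 1:
  f(-2.860000) = -10.474456
  f(0.030000) = 8.121827
  x_2 = 0.030000 - 8.121827×(0.030000 - (-2.860000))/(8.121827 - (-10.474456))
       = -1.232192
Iteration 2:
  f(0.030000) = 8.121827
  f(-1.232192) = 4.236993
  x_3 = -1.232192 - 4.236993×(-1.232192 - 0.030000)/(4.236993 - 8.121827)
       = -2.608801
Iteration 3:
  f(-1.232192) = 4.236993
  f(-2.608801) = -6.578609
  x_4 = -2.608801 - (-6.578609)×(-2.608801 - (-1.232192))/(-6.578609 - 4.236993)
       = -1.771476
Iteration 4:
  f(-2.608801) = -6.578609
  f(-1.771476) = 1.631232
  x_5 = -1.771476 - 1.631232×(-1.771476 - (-2.608801))/(1.631232 - (-6.578609))
       = -1.937846
Iteration 5:
  f(-1.771476) = 1.631232
  f(-1.937846) = 0.482018
  x_6 = -1.937846 - 0.482018×(-1.937846 - (-1.771476))/(0.482018 - 1.631232)
       = -2.007627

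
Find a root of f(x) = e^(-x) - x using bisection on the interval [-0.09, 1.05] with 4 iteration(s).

f(x) = e^(-x) - x
Initial interval: [-0.09, 1.05]

Iteration 1:
  c_1 = (-0.090000 + 1.050000)/2 = 0.480000
  f(c_1) = f(0.480000) = 0.138783
  f(a) × f(c) ≥ 0, new interval: [0.480000, 1.050000]
Iteration 2:
  c_2 = (0.480000 + 1.050000)/2 = 0.765000
  f(c_2) = f(0.765000) = -0.299666
  f(a) × f(c) < 0, new interval: [0.480000, 0.765000]
Iteration 3:
  c_3 = (0.480000 + 0.765000)/2 = 0.622500
  f(c_3) = f(0.622500) = -0.085899
  f(a) × f(c) < 0, new interval: [0.480000, 0.622500]
Iteration 4:
  c_4 = (0.480000 + 0.622500)/2 = 0.551250
  f(c_4) = f(0.551250) = 0.024979
  f(a) × f(c) ≥ 0, new interval: [0.551250, 0.622500]

After 4 iteration(s), the approximation is c_4 = 0.551250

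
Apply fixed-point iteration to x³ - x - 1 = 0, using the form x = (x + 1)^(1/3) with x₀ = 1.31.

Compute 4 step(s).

Equation: x³ - x - 1 = 0
Fixed-point form: x = (x + 1)^(1/3)
x₀ = 1.31

x_1 = g(1.310000) = 1.321916
x_2 = g(1.321916) = 1.324186
x_3 = g(1.324186) = 1.324617
x_4 = g(1.324617) = 1.324699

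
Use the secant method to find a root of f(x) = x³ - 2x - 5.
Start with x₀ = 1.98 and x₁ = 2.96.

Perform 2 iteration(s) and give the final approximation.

f(x) = x³ - 2x - 5
x₀ = 1.98, x₁ = 2.96

Secant formula: x_{n+1} = x_n - f(x_n)(x_n - x_{n-1})/(f(x_n) - f(x_{n-1}))

Iteration 1:
  f(1.980000) = -1.197608
  f(2.960000) = 15.014336
  x_2 = 2.960000 - 15.014336×(2.960000 - 1.980000)/(15.014336 - (-1.197608))
       = 2.052395
Iteration 2:
  f(2.960000) = 15.014336
  f(2.052395) = -0.459440
  x_3 = 2.052395 - (-0.459440)×(2.052395 - 2.960000)/(-0.459440 - 15.014336)
       = 2.079343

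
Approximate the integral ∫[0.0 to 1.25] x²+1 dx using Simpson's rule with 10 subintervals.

f(x) = x²+1
a = 0.0, b = 1.25, n = 10
h = (b - a)/n = 0.125000

Simpson's rule: (h/3)[f(x₀) + 4f(x₁) + 2f(x₂) + ... + f(xₙ)]

x_0 = 0.0000, f(x_0) = 1.000000, coefficient = 1
x_1 = 0.1250, f(x_1) = 1.015625, coefficient = 4
x_2 = 0.2500, f(x_2) = 1.062500, coefficient = 2
x_3 = 0.3750, f(x_3) = 1.140625, coefficient = 4
x_4 = 0.5000, f(x_4) = 1.250000, coefficient = 2
x_5 = 0.6250, f(x_5) = 1.390625, coefficient = 4
x_6 = 0.7500, f(x_6) = 1.562500, coefficient = 2
x_7 = 0.8750, f(x_7) = 1.765625, coefficient = 4
x_8 = 1.0000, f(x_8) = 2.000000, coefficient = 2
x_9 = 1.1250, f(x_9) = 2.265625, coefficient = 4
x_10 = 1.2500, f(x_10) = 2.562500, coefficient = 1

I ≈ (0.125000/3) × 45.625000 = 1.901042
Exact value: 1.901042
Error: 0.000000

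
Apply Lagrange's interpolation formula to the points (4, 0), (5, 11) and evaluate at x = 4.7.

Lagrange interpolation formula:
P(x) = Σ yᵢ × Lᵢ(x)
where Lᵢ(x) = Π_{j≠i} (x - xⱼ)/(xᵢ - xⱼ)

L_0(4.7) = (4.7 - 5)/(4 - 5) = 0.300000
L_1(4.7) = (4.7 - 4)/(5 - 4) = 0.700000

P(4.7) = 0×L_0(4.7) + 11×L_1(4.7)
P(4.7) = 7.700000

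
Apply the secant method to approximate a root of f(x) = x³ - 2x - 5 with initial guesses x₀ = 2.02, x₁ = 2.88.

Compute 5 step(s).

f(x) = x³ - 2x - 5
x₀ = 2.02, x₁ = 2.88

Secant formula: x_{n+1} = x_n - f(x_n)(x_n - x_{n-1})/(f(x_n) - f(x_{n-1}))

Iteration 1:
  f(2.020000) = -0.797592
  f(2.880000) = 13.127872
  x_2 = 2.880000 - 13.127872×(2.880000 - 2.020000)/(13.127872 - (-0.797592))
       = 2.069257
Iteration 2:
  f(2.880000) = 13.127872
  f(2.069257) = -0.278317
  x_3 = 2.069257 - (-0.278317)×(2.069257 - 2.880000)/(-0.278317 - 13.127872)
       = 2.086088
Iteration 3:
  f(2.069257) = -0.278317
  f(2.086088) = -0.094010
  x_4 = 2.086088 - (-0.094010)×(2.086088 - 2.069257)/(-0.094010 - (-0.278317))
       = 2.094674
Iteration 4:
  f(2.086088) = -0.094010
  f(2.094674) = 0.001364
  x_5 = 2.094674 - 0.001364×(2.094674 - 2.086088)/(0.001364 - (-0.094010))
       = 2.094551
Iteration 5:
  f(2.094674) = 0.001364
  f(2.094551) = -0.000007
  x_6 = 2.094551 - (-0.000007)×(2.094551 - 2.094674)/(-0.000007 - 0.001364)
       = 2.094551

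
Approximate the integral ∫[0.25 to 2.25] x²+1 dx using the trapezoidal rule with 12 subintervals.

f(x) = x²+1
a = 0.25, b = 2.25, n = 12
h = (b - a)/n = 0.166667

Trapezoidal rule: (h/2)[f(x₀) + 2f(x₁) + 2f(x₂) + ... + f(xₙ)]

x_0 = 0.2500, f(x_0) = 1.062500, coefficient = 1
x_1 = 0.4167, f(x_1) = 1.173611, coefficient = 2
x_2 = 0.5833, f(x_2) = 1.340278, coefficient = 2
x_3 = 0.7500, f(x_3) = 1.562500, coefficient = 2
x_4 = 0.9167, f(x_4) = 1.840278, coefficient = 2
x_5 = 1.0833, f(x_5) = 2.173611, coefficient = 2
x_6 = 1.2500, f(x_6) = 2.562500, coefficient = 2
x_7 = 1.4167, f(x_7) = 3.006944, coefficient = 2
x_8 = 1.5833, f(x_8) = 3.506944, coefficient = 2
x_9 = 1.7500, f(x_9) = 4.062500, coefficient = 2
x_10 = 1.9167, f(x_10) = 4.673611, coefficient = 2
x_11 = 2.0833, f(x_11) = 5.340278, coefficient = 2
x_12 = 2.2500, f(x_12) = 6.062500, coefficient = 1

I ≈ (0.166667/2) × 69.611111 = 5.800926
Exact value: 5.791667
Error: 0.009259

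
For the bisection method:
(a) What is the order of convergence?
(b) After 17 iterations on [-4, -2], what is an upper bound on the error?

(a) Bisection has linear (order 1) convergence; the error is halved each step.

(b) Error bound = (b-a)/2^n = (-2 - (-4))/2^{17}
    = 2/2^{17}

(a) 1 (linear); (b) error ≤ 1.53e-05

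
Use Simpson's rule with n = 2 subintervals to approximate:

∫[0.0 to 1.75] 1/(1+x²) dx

f(x) = 1/(1+x²)
a = 0.0, b = 1.75, n = 2
h = (b - a)/n = 0.875000

Simpson's rule: (h/3)[f(x₀) + 4f(x₁) + 2f(x₂) + ... + f(xₙ)]

x_0 = 0.0000, f(x_0) = 1.000000, coefficient = 1
x_1 = 0.8750, f(x_1) = 0.566372, coefficient = 4
x_2 = 1.7500, f(x_2) = 0.246154, coefficient = 1

I ≈ (0.875000/3) × 3.511641 = 1.024229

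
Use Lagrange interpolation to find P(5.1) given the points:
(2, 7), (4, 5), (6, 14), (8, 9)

Lagrange interpolation formula:
P(x) = Σ yᵢ × Lᵢ(x)
where Lᵢ(x) = Π_{j≠i} (x - xⱼ)/(xᵢ - xⱼ)

L_0(5.1) = (5.1 - 4)/(2 - 4) × (5.1 - 6)/(2 - 6) × (5.1 - 8)/(2 - 8) = -0.059813
L_1(5.1) = (5.1 - 2)/(4 - 2) × (5.1 - 6)/(4 - 6) × (5.1 - 8)/(4 - 8) = 0.505688
L_2(5.1) = (5.1 - 2)/(6 - 2) × (5.1 - 4)/(6 - 4) × (5.1 - 8)/(6 - 8) = 0.618062
L_3(5.1) = (5.1 - 2)/(8 - 2) × (5.1 - 4)/(8 - 4) × (5.1 - 6)/(8 - 6) = -0.063938

P(5.1) = 7×L_0(5.1) + 5×L_1(5.1) + 14×L_2(5.1) + 9×L_3(5.1)
P(5.1) = 10.187187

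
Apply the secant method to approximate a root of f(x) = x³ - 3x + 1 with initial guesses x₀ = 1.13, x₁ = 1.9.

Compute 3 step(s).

f(x) = x³ - 3x + 1
x₀ = 1.13, x₁ = 1.9

Secant formula: x_{n+1} = x_n - f(x_n)(x_n - x_{n-1})/(f(x_n) - f(x_{n-1}))

Iteration 1:
  f(1.130000) = -0.947103
  f(1.900000) = 2.159000
  x_2 = 1.900000 - 2.159000×(1.900000 - 1.130000)/(2.159000 - (-0.947103))
       = 1.364786
Iteration 2:
  f(1.900000) = 2.159000
  f(1.364786) = -0.552252
  x_3 = 1.364786 - (-0.552252)×(1.364786 - 1.900000)/(-0.552252 - 2.159000)
       = 1.473803
Iteration 3:
  f(1.364786) = -0.552252
  f(1.473803) = -0.220168
  x_4 = 1.473803 - (-0.220168)×(1.473803 - 1.364786)/(-0.220168 - (-0.552252))
       = 1.546080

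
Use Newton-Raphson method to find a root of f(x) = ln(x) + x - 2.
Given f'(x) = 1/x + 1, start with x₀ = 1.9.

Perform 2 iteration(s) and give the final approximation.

f(x) = ln(x) + x - 2
f'(x) = 1/x + 1
x₀ = 1.9

Newton-Raphson formula: x_{n+1} = x_n - f(x_n)/f'(x_n)

Iteration 1:
  f(1.900000) = 0.541854
  f'(1.900000) = 1.526316
  x_1 = 1.900000 - 0.541854/1.526316 = 1.544992
Iteration 2:
  f(1.544992) = -0.019989
  f'(1.544992) = 1.647252
  x_2 = 1.544992 - (-0.019989)/1.647252 = 1.557127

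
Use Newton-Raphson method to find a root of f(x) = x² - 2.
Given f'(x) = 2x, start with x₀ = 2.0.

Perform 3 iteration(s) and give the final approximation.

f(x) = x² - 2
f'(x) = 2x
x₀ = 2.0

Newton-Raphson formula: x_{n+1} = x_n - f(x_n)/f'(x_n)

Iteration 1:
  f(2.000000) = 2.000000
  f'(2.000000) = 4.000000
  x_1 = 2.000000 - 2.000000/4.000000 = 1.500000
Iteration 2:
  f(1.500000) = 0.250000
  f'(1.500000) = 3.000000
  x_2 = 1.500000 - 0.250000/3.000000 = 1.416667
Iteration 3:
  f(1.416667) = 0.006944
  f'(1.416667) = 2.833333
  x_3 = 1.416667 - 0.006944/2.833333 = 1.414216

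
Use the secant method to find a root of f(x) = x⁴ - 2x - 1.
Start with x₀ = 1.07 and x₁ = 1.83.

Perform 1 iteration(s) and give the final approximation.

f(x) = x⁴ - 2x - 1
x₀ = 1.07, x₁ = 1.83

Secant formula: x_{n+1} = x_n - f(x_n)(x_n - x_{n-1})/(f(x_n) - f(x_{n-1}))

Iteration 1:
  f(1.070000) = -1.829204
  f(1.830000) = 6.555131
  x_2 = 1.830000 - 6.555131×(1.830000 - 1.070000)/(6.555131 - (-1.829204))
       = 1.235809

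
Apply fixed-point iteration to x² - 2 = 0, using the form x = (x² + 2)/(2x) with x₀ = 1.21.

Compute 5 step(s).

Equation: x² - 2 = 0
Fixed-point form: x = (x² + 2)/(2x)
x₀ = 1.21

x_1 = g(1.210000) = 1.431446
x_2 = g(1.431446) = 1.414317
x_3 = g(1.414317) = 1.414214
x_4 = g(1.414214) = 1.414214
x_5 = g(1.414214) = 1.414214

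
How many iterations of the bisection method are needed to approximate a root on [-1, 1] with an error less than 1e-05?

We need (b-a)/2^n ≤ 1e-05
(1 - (-1))/2^n ≤ 1e-05
2/2^n ≤ 1e-05
2^n ≥ 200000
n ≥ log₂(200000) = 17.61
n ≥ 18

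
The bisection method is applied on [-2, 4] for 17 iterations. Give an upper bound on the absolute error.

Bisection error bound: |error| ≤ (b-a)/2^n
|error| ≤ (4 - (-2))/2^17 = 6/2^17
|error| ≤ 0.0000457764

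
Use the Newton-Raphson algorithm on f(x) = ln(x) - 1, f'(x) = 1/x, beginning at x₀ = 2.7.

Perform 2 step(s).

f(x) = ln(x) - 1
f'(x) = 1/x
x₀ = 2.7

Newton-Raphson formula: x_{n+1} = x_n - f(x_n)/f'(x_n)

Iteration 1:
  f(2.700000) = -0.006748
  f'(2.700000) = 0.370370
  x_1 = 2.700000 - (-0.006748)/0.370370 = 2.718220
Iteration 2:
  f(2.718220) = -0.000023
  f'(2.718220) = 0.367888
  x_2 = 2.718220 - (-0.000023)/0.367888 = 2.718282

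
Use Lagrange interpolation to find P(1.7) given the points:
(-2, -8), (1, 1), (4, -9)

Lagrange interpolation formula:
P(x) = Σ yᵢ × Lᵢ(x)
where Lᵢ(x) = Π_{j≠i} (x - xⱼ)/(xᵢ - xⱼ)

L_0(1.7) = (1.7 - 1)/(-2 - 1) × (1.7 - 4)/(-2 - 4) = -0.089444
L_1(1.7) = (1.7 - (-2))/(1 - (-2)) × (1.7 - 4)/(1 - 4) = 0.945556
L_2(1.7) = (1.7 - (-2))/(4 - (-2)) × (1.7 - 1)/(4 - 1) = 0.143889

P(1.7) = (-8)×L_0(1.7) + 1×L_1(1.7) + (-9)×L_2(1.7)
P(1.7) = 0.366111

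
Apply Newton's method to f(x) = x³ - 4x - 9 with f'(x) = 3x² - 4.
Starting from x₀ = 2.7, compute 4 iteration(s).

f(x) = x³ - 4x - 9
f'(x) = 3x² - 4
x₀ = 2.7

Newton-Raphson formula: x_{n+1} = x_n - f(x_n)/f'(x_n)

Iteration 1:
  f(2.700000) = -0.117000
  f'(2.700000) = 17.870000
  x_1 = 2.700000 - (-0.117000)/17.870000 = 2.706547
Iteration 2:
  f(2.706547) = 0.000348
  f'(2.706547) = 17.976195
  x_2 = 2.706547 - 0.000348/17.976195 = 2.706528
Iteration 3:
  f(2.706528) = 0.000000
  f'(2.706528) = 17.975881
  x_3 = 2.706528 - 0.000000/17.975881 = 2.706528
Iteration 4:
  f(2.706528) = 0.000000
  f'(2.706528) = 17.975881
  x_4 = 2.706528 - 0.000000/17.975881 = 2.706528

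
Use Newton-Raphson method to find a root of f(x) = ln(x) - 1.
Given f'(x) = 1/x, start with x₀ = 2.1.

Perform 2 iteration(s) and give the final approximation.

f(x) = ln(x) - 1
f'(x) = 1/x
x₀ = 2.1

Newton-Raphson formula: x_{n+1} = x_n - f(x_n)/f'(x_n)

Iteration 1:
  f(2.100000) = -0.258063
  f'(2.100000) = 0.476190
  x_1 = 2.100000 - (-0.258063)/0.476190 = 2.641932
Iteration 2:
  f(2.641932) = -0.028490
  f'(2.641932) = 0.378511
  x_2 = 2.641932 - (-0.028490)/0.378511 = 2.717199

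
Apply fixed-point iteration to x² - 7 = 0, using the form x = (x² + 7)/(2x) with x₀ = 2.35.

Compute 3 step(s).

Equation: x² - 7 = 0
Fixed-point form: x = (x² + 7)/(2x)
x₀ = 2.35

x_1 = g(2.350000) = 2.664362
x_2 = g(2.664362) = 2.645816
x_3 = g(2.645816) = 2.645751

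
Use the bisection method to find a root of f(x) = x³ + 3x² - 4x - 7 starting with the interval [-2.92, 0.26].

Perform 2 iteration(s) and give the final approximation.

f(x) = x³ + 3x² - 4x - 7
Initial interval: [-2.92, 0.26]

Iteration 1:
  c_1 = (-2.920000 + 0.260000)/2 = -1.330000
  f(c_1) = f(-1.330000) = 1.274063
  f(a) × f(c) ≥ 0, new interval: [-1.330000, 0.260000]
Iteration 2:
  c_2 = (-1.330000 + 0.260000)/2 = -0.535000
  f(c_2) = f(-0.535000) = -4.154455
  f(a) × f(c) < 0, new interval: [-1.330000, -0.535000]

After 2 iteration(s), the approximation is c_2 = -0.535000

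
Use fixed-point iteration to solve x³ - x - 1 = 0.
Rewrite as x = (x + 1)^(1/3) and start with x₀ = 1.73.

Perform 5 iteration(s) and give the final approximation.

Equation: x³ - x - 1 = 0
Fixed-point form: x = (x + 1)^(1/3)
x₀ = 1.73

x_1 = g(1.730000) = 1.397615
x_2 = g(1.397615) = 1.338422
x_3 = g(1.338422) = 1.327316
x_4 = g(1.327316) = 1.325211
x_5 = g(1.325211) = 1.324812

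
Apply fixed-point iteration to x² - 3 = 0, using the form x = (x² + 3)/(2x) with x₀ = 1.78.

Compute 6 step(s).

Equation: x² - 3 = 0
Fixed-point form: x = (x² + 3)/(2x)
x₀ = 1.78

x_1 = g(1.780000) = 1.732697
x_2 = g(1.732697) = 1.732051
x_3 = g(1.732051) = 1.732051
x_4 = g(1.732051) = 1.732051
x_5 = g(1.732051) = 1.732051
x_6 = g(1.732051) = 1.732051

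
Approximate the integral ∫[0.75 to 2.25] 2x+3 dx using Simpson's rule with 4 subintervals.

f(x) = 2x+3
a = 0.75, b = 2.25, n = 4
h = (b - a)/n = 0.375000

Simpson's rule: (h/3)[f(x₀) + 4f(x₁) + 2f(x₂) + ... + f(xₙ)]

x_0 = 0.7500, f(x_0) = 4.500000, coefficient = 1
x_1 = 1.1250, f(x_1) = 5.250000, coefficient = 4
x_2 = 1.5000, f(x_2) = 6.000000, coefficient = 2
x_3 = 1.8750, f(x_3) = 6.750000, coefficient = 4
x_4 = 2.2500, f(x_4) = 7.500000, coefficient = 1

I ≈ (0.375000/3) × 72.000000 = 9.000000
Exact value: 9.000000
Error: 0.000000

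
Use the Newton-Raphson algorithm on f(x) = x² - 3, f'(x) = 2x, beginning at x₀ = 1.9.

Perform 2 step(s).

f(x) = x² - 3
f'(x) = 2x
x₀ = 1.9

Newton-Raphson formula: x_{n+1} = x_n - f(x_n)/f'(x_n)

Iteration 1:
  f(1.900000) = 0.610000
  f'(1.900000) = 3.800000
  x_1 = 1.900000 - 0.610000/3.800000 = 1.739474
Iteration 2:
  f(1.739474) = 0.025769
  f'(1.739474) = 3.478947
  x_2 = 1.739474 - 0.025769/3.478947 = 1.732067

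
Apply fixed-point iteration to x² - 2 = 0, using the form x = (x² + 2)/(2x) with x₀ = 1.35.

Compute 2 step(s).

Equation: x² - 2 = 0
Fixed-point form: x = (x² + 2)/(2x)
x₀ = 1.35

x_1 = g(1.350000) = 1.415741
x_2 = g(1.415741) = 1.414214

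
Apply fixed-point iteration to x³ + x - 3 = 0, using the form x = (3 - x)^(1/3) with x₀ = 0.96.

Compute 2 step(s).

Equation: x³ + x - 3 = 0
Fixed-point form: x = (3 - x)^(1/3)
x₀ = 0.96

x_1 = g(0.960000) = 1.268265
x_2 = g(1.268265) = 1.200864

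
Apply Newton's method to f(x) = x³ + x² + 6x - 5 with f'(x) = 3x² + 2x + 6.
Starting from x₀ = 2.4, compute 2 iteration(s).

f(x) = x³ + x² + 6x - 5
f'(x) = 3x² + 2x + 6
x₀ = 2.4

Newton-Raphson formula: x_{n+1} = x_n - f(x_n)/f'(x_n)

Iteration 1:
  f(2.400000) = 28.984000
  f'(2.400000) = 28.080000
  x_1 = 2.400000 - 28.984000/28.080000 = 1.367806
Iteration 2:
  f(1.367806) = 7.636752
  f'(1.367806) = 14.348294
  x_2 = 1.367806 - 7.636752/14.348294 = 0.835565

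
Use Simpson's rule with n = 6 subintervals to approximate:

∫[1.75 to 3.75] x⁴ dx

f(x) = x⁴
a = 1.75, b = 3.75, n = 6
h = (b - a)/n = 0.333333

Simpson's rule: (h/3)[f(x₀) + 4f(x₁) + 2f(x₂) + ... + f(xₙ)]

x_0 = 1.7500, f(x_0) = 9.378906, coefficient = 1
x_1 = 2.0833, f(x_1) = 18.838011, coefficient = 4
x_2 = 2.4167, f(x_2) = 34.108845, coefficient = 2
x_3 = 2.7500, f(x_3) = 57.191406, coefficient = 4
x_4 = 3.0833, f(x_4) = 90.381993, coefficient = 2
x_5 = 3.4167, f(x_5) = 136.273196, coefficient = 4
x_6 = 3.7500, f(x_6) = 197.753906, coefficient = 1

I ≈ (0.333333/3) × 1305.324942 = 145.036105
Exact value: 145.032813
Error: 0.003292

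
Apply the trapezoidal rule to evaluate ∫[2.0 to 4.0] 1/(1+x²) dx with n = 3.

f(x) = 1/(1+x²)
a = 2.0, b = 4.0, n = 3
h = (b - a)/n = 0.666667

Trapezoidal rule: (h/2)[f(x₀) + 2f(x₁) + 2f(x₂) + ... + f(xₙ)]

x_0 = 2.0000, f(x_0) = 0.200000, coefficient = 1
x_1 = 2.6667, f(x_1) = 0.123288, coefficient = 2
x_2 = 3.3333, f(x_2) = 0.082569, coefficient = 2
x_3 = 4.0000, f(x_3) = 0.058824, coefficient = 1

I ≈ (0.666667/2) × 0.670536 = 0.223512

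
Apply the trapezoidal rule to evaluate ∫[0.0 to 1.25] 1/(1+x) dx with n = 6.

f(x) = 1/(1+x)
a = 0.0, b = 1.25, n = 6
h = (b - a)/n = 0.208333

Trapezoidal rule: (h/2)[f(x₀) + 2f(x₁) + 2f(x₂) + ... + f(xₙ)]

x_0 = 0.0000, f(x_0) = 1.000000, coefficient = 1
x_1 = 0.2083, f(x_1) = 0.827586, coefficient = 2
x_2 = 0.4167, f(x_2) = 0.705882, coefficient = 2
x_3 = 0.6250, f(x_3) = 0.615385, coefficient = 2
x_4 = 0.8333, f(x_4) = 0.545455, coefficient = 2
x_5 = 1.0417, f(x_5) = 0.489796, coefficient = 2
x_6 = 1.2500, f(x_6) = 0.444444, coefficient = 1

I ≈ (0.208333/2) × 7.812652 = 0.813818
Exact value: 0.810930
Error: 0.002888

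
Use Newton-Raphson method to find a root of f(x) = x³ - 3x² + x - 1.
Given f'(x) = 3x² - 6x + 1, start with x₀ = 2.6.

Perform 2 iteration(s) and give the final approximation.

f(x) = x³ - 3x² + x - 1
f'(x) = 3x² - 6x + 1
x₀ = 2.6

Newton-Raphson formula: x_{n+1} = x_n - f(x_n)/f'(x_n)

Iteration 1:
  f(2.600000) = -1.104000
  f'(2.600000) = 5.680000
  x_1 = 2.600000 - (-1.104000)/5.680000 = 2.794366
Iteration 2:
  f(2.794366) = 0.188678
  f'(2.794366) = 7.659250
  x_2 = 2.794366 - 0.188678/7.659250 = 2.769732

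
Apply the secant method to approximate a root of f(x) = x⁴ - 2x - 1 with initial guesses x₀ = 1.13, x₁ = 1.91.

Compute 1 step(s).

f(x) = x⁴ - 2x - 1
x₀ = 1.13, x₁ = 1.91

Secant formula: x_{n+1} = x_n - f(x_n)(x_n - x_{n-1})/(f(x_n) - f(x_{n-1}))

Iteration 1:
  f(1.130000) = -1.629526
  f(1.910000) = 8.488634
  x_2 = 1.910000 - 8.488634×(1.910000 - 1.130000)/(8.488634 - (-1.629526))
       = 1.255619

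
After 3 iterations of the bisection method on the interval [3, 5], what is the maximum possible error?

Bisection error bound: |error| ≤ (b-a)/2^n
|error| ≤ (5 - 3)/2^3 = 2/2^3
|error| ≤ 0.2500000000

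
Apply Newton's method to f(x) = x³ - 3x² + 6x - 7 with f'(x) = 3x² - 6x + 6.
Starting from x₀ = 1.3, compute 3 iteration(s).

f(x) = x³ - 3x² + 6x - 7
f'(x) = 3x² - 6x + 6
x₀ = 1.3

Newton-Raphson formula: x_{n+1} = x_n - f(x_n)/f'(x_n)

Iteration 1:
  f(1.300000) = -2.073000
  f'(1.300000) = 3.270000
  x_1 = 1.300000 - (-2.073000)/3.270000 = 1.933945
Iteration 2:
  f(1.933945) = 0.616471
  f'(1.933945) = 5.616760
  x_2 = 1.933945 - 0.616471/5.616760 = 1.824189
Iteration 3:
  f(1.824189) = 0.032430
  f'(1.824189) = 5.037864
  x_3 = 1.824189 - 0.032430/5.037864 = 1.817752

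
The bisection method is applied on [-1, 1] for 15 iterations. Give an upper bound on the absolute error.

Bisection error bound: |error| ≤ (b-a)/2^n
|error| ≤ (1 - (-1))/2^15 = 2/2^15
|error| ≤ 0.0000610352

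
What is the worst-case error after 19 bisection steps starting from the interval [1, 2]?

Bisection error bound: |error| ≤ (b-a)/2^n
|error| ≤ (2 - 1)/2^19 = 1/2^19
|error| ≤ 0.0000019073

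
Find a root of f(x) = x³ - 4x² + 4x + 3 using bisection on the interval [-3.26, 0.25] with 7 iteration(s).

f(x) = x³ - 4x² + 4x + 3
Initial interval: [-3.26, 0.25]

Iteration 1:
  c_1 = (-3.260000 + 0.250000)/2 = -1.505000
  f(c_1) = f(-1.505000) = -15.488963
  f(a) × f(c) ≥ 0, new interval: [-1.505000, 0.250000]
Iteration 2:
  c_2 = (-1.505000 + 0.250000)/2 = -0.627500
  f(c_2) = f(-0.627500) = -1.332107
  f(a) × f(c) ≥ 0, new interval: [-0.627500, 0.250000]
Iteration 3:
  c_3 = (-0.627500 + 0.250000)/2 = -0.188750
  f(c_3) = f(-0.188750) = 2.095769
  f(a) × f(c) < 0, new interval: [-0.627500, -0.188750]
Iteration 4:
  c_4 = (-0.627500 + (-0.188750))/2 = -0.408125
  f(c_4) = f(-0.408125) = 0.633256
  f(a) × f(c) < 0, new interval: [-0.627500, -0.408125]
Iteration 5:
  c_5 = (-0.627500 + (-0.408125))/2 = -0.517813
  f(c_5) = f(-0.517813) = -0.282610
  f(a) × f(c) ≥ 0, new interval: [-0.517813, -0.408125]
Iteration 6:
  c_6 = (-0.517813 + (-0.408125))/2 = -0.462969
  f(c_6) = f(-0.462969) = 0.191532
  f(a) × f(c) < 0, new interval: [-0.517813, -0.462969]
Iteration 7:
  c_7 = (-0.517813 + (-0.462969))/2 = -0.490391
  f(c_7) = f(-0.490391) = -0.041425
  f(a) × f(c) ≥ 0, new interval: [-0.490391, -0.462969]

After 7 iteration(s), the approximation is c_7 = -0.490391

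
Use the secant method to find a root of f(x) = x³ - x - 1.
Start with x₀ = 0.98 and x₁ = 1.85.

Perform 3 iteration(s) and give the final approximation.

f(x) = x³ - x - 1
x₀ = 0.98, x₁ = 1.85

Secant formula: x_{n+1} = x_n - f(x_n)(x_n - x_{n-1})/(f(x_n) - f(x_{n-1}))

Iteration 1:
  f(0.980000) = -1.038808
  f(1.850000) = 3.481625
  x_2 = 1.850000 - 3.481625×(1.850000 - 0.980000)/(3.481625 - (-1.038808))
       = 1.179928
Iteration 2:
  f(1.850000) = 3.481625
  f(1.179928) = -0.537195
  x_3 = 1.179928 - (-0.537195)×(1.179928 - 1.850000)/(-0.537195 - 3.481625)
       = 1.269497
Iteration 3:
  f(1.179928) = -0.537195
  f(1.269497) = -0.223548
  x_4 = 1.269497 - (-0.223548)×(1.269497 - 1.179928)/(-0.223548 - (-0.537195))
       = 1.333335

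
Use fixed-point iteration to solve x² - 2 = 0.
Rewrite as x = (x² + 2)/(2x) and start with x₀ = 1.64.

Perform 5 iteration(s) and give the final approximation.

Equation: x² - 2 = 0
Fixed-point form: x = (x² + 2)/(2x)
x₀ = 1.64

x_1 = g(1.640000) = 1.429756
x_2 = g(1.429756) = 1.414298
x_3 = g(1.414298) = 1.414214
x_4 = g(1.414214) = 1.414214
x_5 = g(1.414214) = 1.414214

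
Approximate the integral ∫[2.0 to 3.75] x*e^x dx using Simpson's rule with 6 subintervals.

f(x) = x*e^x
a = 2.0, b = 3.75, n = 6
h = (b - a)/n = 0.291667

Simpson's rule: (h/3)[f(x₀) + 4f(x₁) + 2f(x₂) + ... + f(xₙ)]

x_0 = 2.0000, f(x_0) = 14.778112, coefficient = 1
x_1 = 2.2917, f(x_1) = 22.667814, coefficient = 4
x_2 = 2.5833, f(x_2) = 34.206439, coefficient = 2
x_3 = 2.8750, f(x_3) = 50.960594, coefficient = 4
x_4 = 3.1667, f(x_4) = 75.139484, coefficient = 2
x_5 = 3.4583, f(x_5) = 109.850474, coefficient = 4
x_6 = 3.7500, f(x_6) = 159.454058, coefficient = 1

I ≈ (0.291667/3) × 1126.839542 = 109.553844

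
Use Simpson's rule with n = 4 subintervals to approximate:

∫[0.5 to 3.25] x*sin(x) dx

f(x) = x*sin(x)
a = 0.5, b = 3.25, n = 4
h = (b - a)/n = 0.687500

Simpson's rule: (h/3)[f(x₀) + 4f(x₁) + 2f(x₂) + ... + f(xₙ)]

x_0 = 0.5000, f(x_0) = 0.239713, coefficient = 1
x_1 = 1.1875, f(x_1) = 1.101331, coefficient = 4
x_2 = 1.8750, f(x_2) = 1.788911, coefficient = 2
x_3 = 2.5625, f(x_3) = 1.402366, coefficient = 4
x_4 = 3.2500, f(x_4) = -0.351634, coefficient = 1

I ≈ (0.687500/3) × 13.480689 = 3.089325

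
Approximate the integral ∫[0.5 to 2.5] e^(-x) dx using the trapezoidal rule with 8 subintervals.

f(x) = e^(-x)
a = 0.5, b = 2.5, n = 8
h = (b - a)/n = 0.250000

Trapezoidal rule: (h/2)[f(x₀) + 2f(x₁) + 2f(x₂) + ... + f(xₙ)]

x_0 = 0.5000, f(x_0) = 0.606531, coefficient = 1
x_1 = 0.7500, f(x_1) = 0.472367, coefficient = 2
x_2 = 1.0000, f(x_2) = 0.367879, coefficient = 2
x_3 = 1.2500, f(x_3) = 0.286505, coefficient = 2
x_4 = 1.5000, f(x_4) = 0.223130, coefficient = 2
x_5 = 1.7500, f(x_5) = 0.173774, coefficient = 2
x_6 = 2.0000, f(x_6) = 0.135335, coefficient = 2
x_7 = 2.2500, f(x_7) = 0.105399, coefficient = 2
x_8 = 2.5000, f(x_8) = 0.082085, coefficient = 1

I ≈ (0.250000/2) × 4.217394 = 0.527174
Exact value: 0.524446
Error: 0.002729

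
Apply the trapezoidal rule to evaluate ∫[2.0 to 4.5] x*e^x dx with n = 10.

f(x) = x*e^x
a = 2.0, b = 4.5, n = 10
h = (b - a)/n = 0.250000

Trapezoidal rule: (h/2)[f(x₀) + 2f(x₁) + 2f(x₂) + ... + f(xₙ)]

x_0 = 2.0000, f(x_0) = 14.778112, coefficient = 1
x_1 = 2.2500, f(x_1) = 21.347406, coefficient = 2
x_2 = 2.5000, f(x_2) = 30.456235, coefficient = 2
x_3 = 2.7500, f(x_3) = 43.017238, coefficient = 2
x_4 = 3.0000, f(x_4) = 60.256611, coefficient = 2
x_5 = 3.2500, f(x_5) = 83.818605, coefficient = 2
x_6 = 3.5000, f(x_6) = 115.904082, coefficient = 2
x_7 = 3.7500, f(x_7) = 159.454058, coefficient = 2
x_8 = 4.0000, f(x_8) = 218.392600, coefficient = 2
x_9 = 4.2500, f(x_9) = 297.948002, coefficient = 2
x_10 = 4.5000, f(x_10) = 405.077091, coefficient = 1

I ≈ (0.250000/2) × 2481.044874 = 310.130609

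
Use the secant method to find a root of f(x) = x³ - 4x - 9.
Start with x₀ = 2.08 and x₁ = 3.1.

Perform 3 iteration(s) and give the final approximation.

f(x) = x³ - 4x - 9
x₀ = 2.08, x₁ = 3.1

Secant formula: x_{n+1} = x_n - f(x_n)(x_n - x_{n-1})/(f(x_n) - f(x_{n-1}))

Iteration 1:
  f(2.080000) = -8.321088
  f(3.100000) = 8.391000
  x_2 = 3.100000 - 8.391000×(3.100000 - 2.080000)/(8.391000 - (-8.321088))
       = 2.587867
Iteration 2:
  f(3.100000) = 8.391000
  f(2.587867) = -2.020387
  x_3 = 2.587867 - (-2.020387)×(2.587867 - 3.100000)/(-2.020387 - 8.391000)
       = 2.687249
Iteration 3:
  f(2.587867) = -2.020387
  f(2.687249) = -0.343549
  x_4 = 2.687249 - (-0.343549)×(2.687249 - 2.587867)/(-0.343549 - (-2.020387))
       = 2.707610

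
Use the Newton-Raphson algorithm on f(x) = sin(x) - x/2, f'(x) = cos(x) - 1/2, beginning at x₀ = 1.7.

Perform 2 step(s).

f(x) = sin(x) - x/2
f'(x) = cos(x) - 1/2
x₀ = 1.7

Newton-Raphson formula: x_{n+1} = x_n - f(x_n)/f'(x_n)

Iteration 1:
  f(1.700000) = 0.141665
  f'(1.700000) = -0.628844
  x_1 = 1.700000 - 0.141665/(-0.628844) = 1.925278
Iteration 2:
  f(1.925278) = -0.024812
  f'(1.925278) = -0.847104
  x_2 = 1.925278 - (-0.024812)/(-0.847104) = 1.895987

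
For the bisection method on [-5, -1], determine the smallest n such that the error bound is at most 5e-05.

We need (b-a)/2^n ≤ 5e-05
(-1 - (-5))/2^n ≤ 5e-05
4/2^n ≤ 5e-05
2^n ≥ 80000
n ≥ log₂(80000) = 16.29
n ≥ 17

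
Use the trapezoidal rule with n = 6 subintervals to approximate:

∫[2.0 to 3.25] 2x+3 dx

f(x) = 2x+3
a = 2.0, b = 3.25, n = 6
h = (b - a)/n = 0.208333

Trapezoidal rule: (h/2)[f(x₀) + 2f(x₁) + 2f(x₂) + ... + f(xₙ)]

x_0 = 2.0000, f(x_0) = 7.000000, coefficient = 1
x_1 = 2.2083, f(x_1) = 7.416667, coefficient = 2
x_2 = 2.4167, f(x_2) = 7.833333, coefficient = 2
x_3 = 2.6250, f(x_3) = 8.250000, coefficient = 2
x_4 = 2.8333, f(x_4) = 8.666667, coefficient = 2
x_5 = 3.0417, f(x_5) = 9.083333, coefficient = 2
x_6 = 3.2500, f(x_6) = 9.500000, coefficient = 1

I ≈ (0.208333/2) × 99.000000 = 10.312500
Exact value: 10.312500
Error: 0.000000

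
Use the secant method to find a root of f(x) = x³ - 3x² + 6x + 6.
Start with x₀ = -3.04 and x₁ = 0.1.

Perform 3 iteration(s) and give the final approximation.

f(x) = x³ - 3x² + 6x + 6
x₀ = -3.04, x₁ = 0.1

Secant formula: x_{n+1} = x_n - f(x_n)(x_n - x_{n-1})/(f(x_n) - f(x_{n-1}))

Iteration 1:
  f(-3.040000) = -68.059264
  f(0.100000) = 6.571000
  x_2 = 0.100000 - 6.571000×(0.100000 - (-3.040000))/(6.571000 - (-68.059264))
       = -0.176469
Iteration 2:
  f(0.100000) = 6.571000
  f(-0.176469) = 4.842268
  x_3 = -0.176469 - 4.842268×(-0.176469 - 0.100000)/(4.842268 - 6.571000)
       = -0.950872
Iteration 3:
  f(-0.176469) = 4.842268
  f(-0.950872) = -3.277447
  x_4 = -0.950872 - (-3.277447)×(-0.950872 - (-0.176469))/(-3.277447 - 4.842268)
       = -0.638292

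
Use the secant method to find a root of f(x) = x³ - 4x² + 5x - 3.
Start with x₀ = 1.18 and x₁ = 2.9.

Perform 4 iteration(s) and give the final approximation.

f(x) = x³ - 4x² + 5x - 3
x₀ = 1.18, x₁ = 2.9

Secant formula: x_{n+1} = x_n - f(x_n)(x_n - x_{n-1})/(f(x_n) - f(x_{n-1}))

Iteration 1:
  f(1.180000) = -1.026568
  f(2.900000) = 2.249000
  x_2 = 2.900000 - 2.249000×(2.900000 - 1.180000)/(2.249000 - (-1.026568))
       = 1.719051
Iteration 2:
  f(2.900000) = 2.249000
  f(1.719051) = -1.145260
  x_3 = 1.719051 - (-1.145260)×(1.719051 - 2.900000)/(-1.145260 - 2.249000)
       = 2.117516
Iteration 3:
  f(1.719051) = -1.145260
  f(2.117516) = -0.853241
  x_4 = 2.117516 - (-0.853241)×(2.117516 - 1.719051)/(-0.853241 - (-1.145260))
       = 3.281779
Iteration 4:
  f(2.117516) = -0.853241
  f(3.281779) = 5.673606
  x_5 = 3.281779 - 5.673606×(3.281779 - 2.117516)/(5.673606 - (-0.853241))
       = 2.269718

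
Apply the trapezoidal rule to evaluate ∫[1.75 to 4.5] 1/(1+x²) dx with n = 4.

f(x) = 1/(1+x²)
a = 1.75, b = 4.5, n = 4
h = (b - a)/n = 0.687500

Trapezoidal rule: (h/2)[f(x₀) + 2f(x₁) + 2f(x₂) + ... + f(xₙ)]

x_0 = 1.7500, f(x_0) = 0.246154, coefficient = 1
x_1 = 2.4375, f(x_1) = 0.144063, coefficient = 2
x_2 = 3.1250, f(x_2) = 0.092888, coefficient = 2
x_3 = 3.8125, f(x_3) = 0.064370, coefficient = 2
x_4 = 4.5000, f(x_4) = 0.047059, coefficient = 1

I ≈ (0.687500/2) × 0.895855 = 0.307950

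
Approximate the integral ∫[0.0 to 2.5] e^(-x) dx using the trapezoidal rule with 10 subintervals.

f(x) = e^(-x)
a = 0.0, b = 2.5, n = 10
h = (b - a)/n = 0.250000

Trapezoidal rule: (h/2)[f(x₀) + 2f(x₁) + 2f(x₂) + ... + f(xₙ)]

x_0 = 0.0000, f(x_0) = 1.000000, coefficient = 1
x_1 = 0.2500, f(x_1) = 0.778801, coefficient = 2
x_2 = 0.5000, f(x_2) = 0.606531, coefficient = 2
x_3 = 0.7500, f(x_3) = 0.472367, coefficient = 2
x_4 = 1.0000, f(x_4) = 0.367879, coefficient = 2
x_5 = 1.2500, f(x_5) = 0.286505, coefficient = 2
x_6 = 1.5000, f(x_6) = 0.223130, coefficient = 2
x_7 = 1.7500, f(x_7) = 0.173774, coefficient = 2
x_8 = 2.0000, f(x_8) = 0.135335, coefficient = 2
x_9 = 2.2500, f(x_9) = 0.105399, coefficient = 2
x_10 = 2.5000, f(x_10) = 0.082085, coefficient = 1

I ≈ (0.250000/2) × 7.381527 = 0.922691
Exact value: 0.917915
Error: 0.004776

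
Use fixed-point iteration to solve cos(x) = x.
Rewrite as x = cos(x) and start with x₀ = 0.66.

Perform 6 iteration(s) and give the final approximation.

Equation: cos(x) = x
Fixed-point form: x = cos(x)
x₀ = 0.66

x_1 = g(0.660000) = 0.789992
x_2 = g(0.789992) = 0.703851
x_3 = g(0.703851) = 0.762356
x_4 = g(0.762356) = 0.723211
x_5 = g(0.723211) = 0.749685
x_6 = g(0.749685) = 0.731904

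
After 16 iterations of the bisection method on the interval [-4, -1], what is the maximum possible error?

Bisection error bound: |error| ≤ (b-a)/2^n
|error| ≤ (-1 - (-4))/2^16 = 3/2^16
|error| ≤ 0.0000457764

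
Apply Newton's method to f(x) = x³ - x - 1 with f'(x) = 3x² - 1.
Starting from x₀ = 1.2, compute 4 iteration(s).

f(x) = x³ - x - 1
f'(x) = 3x² - 1
x₀ = 1.2

Newton-Raphson formula: x_{n+1} = x_n - f(x_n)/f'(x_n)

Iteration 1:
  f(1.200000) = -0.472000
  f'(1.200000) = 3.320000
  x_1 = 1.200000 - (-0.472000)/3.320000 = 1.342169
Iteration 2:
  f(1.342169) = 0.075636
  f'(1.342169) = 4.404250
  x_2 = 1.342169 - 0.075636/4.404250 = 1.324995
Iteration 3:
  f(1.324995) = 0.001182
  f'(1.324995) = 4.266837
  x_3 = 1.324995 - 0.001182/4.266837 = 1.324718
Iteration 4:
  f(1.324718) = 0.000000
  f'(1.324718) = 4.264634
  x_4 = 1.324718 - 0.000000/4.264634 = 1.324718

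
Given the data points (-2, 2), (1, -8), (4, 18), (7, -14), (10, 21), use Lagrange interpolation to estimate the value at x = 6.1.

Lagrange interpolation formula:
P(x) = Σ yᵢ × Lᵢ(x)
where Lᵢ(x) = Π_{j≠i} (x - xⱼ)/(xᵢ - xⱼ)

L_0(6.1) = (6.1 - 1)/(-2 - 1) × (6.1 - 4)/(-2 - 4) × (6.1 - 7)/(-2 - 7) × (6.1 - 10)/(-2 - 10) = 0.019338
L_1(6.1) = (6.1 - (-2))/(1 - (-2)) × (6.1 - 4)/(1 - 4) × (6.1 - 7)/(1 - 7) × (6.1 - 10)/(1 - 10) = -0.122850
L_2(6.1) = (6.1 - (-2))/(4 - (-2)) × (6.1 - 1)/(4 - 1) × (6.1 - 7)/(4 - 7) × (6.1 - 10)/(4 - 10) = 0.447525
L_3(6.1) = (6.1 - (-2))/(7 - (-2)) × (6.1 - 1)/(7 - 1) × (6.1 - 4)/(7 - 4) × (6.1 - 10)/(7 - 10) = 0.696150
L_4(6.1) = (6.1 - (-2))/(10 - (-2)) × (6.1 - 1)/(10 - 1) × (6.1 - 4)/(10 - 4) × (6.1 - 7)/(10 - 7) = -0.040163

P(6.1) = 2×L_0(6.1) + (-8)×L_1(6.1) + 18×L_2(6.1) + (-14)×L_3(6.1) + 21×L_4(6.1)
P(6.1) = -1.512587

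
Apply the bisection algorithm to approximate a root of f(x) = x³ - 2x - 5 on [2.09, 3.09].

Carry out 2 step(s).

f(x) = x³ - 2x - 5
Initial interval: [2.09, 3.09]

Iteration 1:
  c_1 = (2.090000 + 3.090000)/2 = 2.590000
  f(c_1) = f(2.590000) = 7.193979
  f(a) × f(c) < 0, new interval: [2.090000, 2.590000]
Iteration 2:
  c_2 = (2.090000 + 2.590000)/2 = 2.340000
  f(c_2) = f(2.340000) = 3.132904
  f(a) × f(c) < 0, new interval: [2.090000, 2.340000]

After 2 iteration(s), the approximation is c_2 = 2.340000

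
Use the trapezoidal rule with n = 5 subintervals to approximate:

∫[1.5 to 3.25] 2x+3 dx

f(x) = 2x+3
a = 1.5, b = 3.25, n = 5
h = (b - a)/n = 0.350000

Trapezoidal rule: (h/2)[f(x₀) + 2f(x₁) + 2f(x₂) + ... + f(xₙ)]

x_0 = 1.5000, f(x_0) = 6.000000, coefficient = 1
x_1 = 1.8500, f(x_1) = 6.700000, coefficient = 2
x_2 = 2.2000, f(x_2) = 7.400000, coefficient = 2
x_3 = 2.5500, f(x_3) = 8.100000, coefficient = 2
x_4 = 2.9000, f(x_4) = 8.800000, coefficient = 2
x_5 = 3.2500, f(x_5) = 9.500000, coefficient = 1

I ≈ (0.350000/2) × 77.500000 = 13.562500
Exact value: 13.562500
Error: 0.000000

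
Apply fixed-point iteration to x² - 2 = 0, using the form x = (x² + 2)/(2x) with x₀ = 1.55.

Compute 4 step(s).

Equation: x² - 2 = 0
Fixed-point form: x = (x² + 2)/(2x)
x₀ = 1.55

x_1 = g(1.550000) = 1.420161
x_2 = g(1.420161) = 1.414226
x_3 = g(1.414226) = 1.414214
x_4 = g(1.414214) = 1.414214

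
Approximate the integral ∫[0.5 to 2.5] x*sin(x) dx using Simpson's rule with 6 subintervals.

f(x) = x*sin(x)
a = 0.5, b = 2.5, n = 6
h = (b - a)/n = 0.333333

Simpson's rule: (h/3)[f(x₀) + 4f(x₁) + 2f(x₂) + ... + f(xₙ)]

x_0 = 0.5000, f(x_0) = 0.239713, coefficient = 1
x_1 = 0.8333, f(x_1) = 0.616814, coefficient = 4
x_2 = 1.1667, f(x_2) = 1.072686, coefficient = 2
x_3 = 1.5000, f(x_3) = 1.496242, coefficient = 4
x_4 = 1.8333, f(x_4) = 1.770514, coefficient = 2
x_5 = 2.1667, f(x_5) = 1.793264, coefficient = 4
x_6 = 2.5000, f(x_6) = 1.496180, coefficient = 1

I ≈ (0.333333/3) × 23.047574 = 2.560842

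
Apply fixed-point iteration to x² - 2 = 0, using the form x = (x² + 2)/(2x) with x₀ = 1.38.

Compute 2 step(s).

Equation: x² - 2 = 0
Fixed-point form: x = (x² + 2)/(2x)
x₀ = 1.38

x_1 = g(1.380000) = 1.414638
x_2 = g(1.414638) = 1.414214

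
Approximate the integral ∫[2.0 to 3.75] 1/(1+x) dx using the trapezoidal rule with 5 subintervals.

f(x) = 1/(1+x)
a = 2.0, b = 3.75, n = 5
h = (b - a)/n = 0.350000

Trapezoidal rule: (h/2)[f(x₀) + 2f(x₁) + 2f(x₂) + ... + f(xₙ)]

x_0 = 2.0000, f(x_0) = 0.333333, coefficient = 1
x_1 = 2.3500, f(x_1) = 0.298507, coefficient = 2
x_2 = 2.7000, f(x_2) = 0.270270, coefficient = 2
x_3 = 3.0500, f(x_3) = 0.246914, coefficient = 2
x_4 = 3.4000, f(x_4) = 0.227273, coefficient = 2
x_5 = 3.7500, f(x_5) = 0.210526, coefficient = 1

I ≈ (0.350000/2) × 2.629788 = 0.460213
Exact value: 0.459532
Error: 0.000681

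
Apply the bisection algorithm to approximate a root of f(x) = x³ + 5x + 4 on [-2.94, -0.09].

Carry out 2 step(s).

f(x) = x³ + 5x + 4
Initial interval: [-2.94, -0.09]

Iteration 1:
  c_1 = (-2.940000 + (-0.090000))/2 = -1.515000
  f(c_1) = f(-1.515000) = -7.052266
  f(a) × f(c) ≥ 0, new interval: [-1.515000, -0.090000]
Iteration 2:
  c_2 = (-1.515000 + (-0.090000))/2 = -0.802500
  f(c_2) = f(-0.802500) = -0.529315
  f(a) × f(c) ≥ 0, new interval: [-0.802500, -0.090000]

After 2 iteration(s), the approximation is c_2 = -0.802500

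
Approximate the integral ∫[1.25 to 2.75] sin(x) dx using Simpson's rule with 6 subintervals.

f(x) = sin(x)
a = 1.25, b = 2.75, n = 6
h = (b - a)/n = 0.250000

Simpson's rule: (h/3)[f(x₀) + 4f(x₁) + 2f(x₂) + ... + f(xₙ)]

x_0 = 1.2500, f(x_0) = 0.948985, coefficient = 1
x_1 = 1.5000, f(x_1) = 0.997495, coefficient = 4
x_2 = 1.7500, f(x_2) = 0.983986, coefficient = 2
x_3 = 2.0000, f(x_3) = 0.909297, coefficient = 4
x_4 = 2.2500, f(x_4) = 0.778073, coefficient = 2
x_5 = 2.5000, f(x_5) = 0.598472, coefficient = 4
x_6 = 2.7500, f(x_6) = 0.381661, coefficient = 1

I ≈ (0.250000/3) × 14.875822 = 1.239652
Exact value: 1.239625
Error: 0.000027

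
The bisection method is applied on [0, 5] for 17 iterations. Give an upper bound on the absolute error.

Bisection error bound: |error| ≤ (b-a)/2^n
|error| ≤ (5 - 0)/2^17 = 5/2^17
|error| ≤ 0.0000381470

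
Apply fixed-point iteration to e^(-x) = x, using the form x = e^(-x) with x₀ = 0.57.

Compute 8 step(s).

Equation: e^(-x) = x
Fixed-point form: x = e^(-x)
x₀ = 0.57

x_1 = g(0.570000) = 0.565525
x_2 = g(0.565525) = 0.568062
x_3 = g(0.568062) = 0.566623
x_4 = g(0.566623) = 0.567439
x_5 = g(0.567439) = 0.566976
x_6 = g(0.566976) = 0.567238
x_7 = g(0.567238) = 0.567089
x_8 = g(0.567089) = 0.567174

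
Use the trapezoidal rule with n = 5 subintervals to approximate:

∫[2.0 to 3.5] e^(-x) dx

f(x) = e^(-x)
a = 2.0, b = 3.5, n = 5
h = (b - a)/n = 0.300000

Trapezoidal rule: (h/2)[f(x₀) + 2f(x₁) + 2f(x₂) + ... + f(xₙ)]

x_0 = 2.0000, f(x_0) = 0.135335, coefficient = 1
x_1 = 2.3000, f(x_1) = 0.100259, coefficient = 2
x_2 = 2.6000, f(x_2) = 0.074274, coefficient = 2
x_3 = 2.9000, f(x_3) = 0.055023, coefficient = 2
x_4 = 3.2000, f(x_4) = 0.040762, coefficient = 2
x_5 = 3.5000, f(x_5) = 0.030197, coefficient = 1

I ≈ (0.300000/2) × 0.706168 = 0.105925
Exact value: 0.105138
Error: 0.000787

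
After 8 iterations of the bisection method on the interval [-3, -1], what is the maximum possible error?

Bisection error bound: |error| ≤ (b-a)/2^n
|error| ≤ (-1 - (-3))/2^8 = 2/2^8
|error| ≤ 0.0078125000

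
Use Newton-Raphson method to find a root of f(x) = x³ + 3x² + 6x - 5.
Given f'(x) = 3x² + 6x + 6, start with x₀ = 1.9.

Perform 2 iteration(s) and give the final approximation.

f(x) = x³ + 3x² + 6x - 5
f'(x) = 3x² + 6x + 6
x₀ = 1.9

Newton-Raphson formula: x_{n+1} = x_n - f(x_n)/f'(x_n)

Iteration 1:
  f(1.900000) = 24.089000
  f'(1.900000) = 28.230000
  x_1 = 1.900000 - 24.089000/28.230000 = 1.046688
Iteration 2:
  f(1.046688) = 5.713499
  f'(1.046688) = 15.566794
  x_2 = 1.046688 - 5.713499/15.566794 = 0.679657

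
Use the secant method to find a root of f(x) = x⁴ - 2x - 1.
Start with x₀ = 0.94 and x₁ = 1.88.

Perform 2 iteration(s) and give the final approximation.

f(x) = x⁴ - 2x - 1
x₀ = 0.94, x₁ = 1.88

Secant formula: x_{n+1} = x_n - f(x_n)(x_n - x_{n-1})/(f(x_n) - f(x_{n-1}))

Iteration 1:
  f(0.940000) = -2.099251
  f(1.880000) = 7.731983
  x_2 = 1.880000 - 7.731983×(1.880000 - 0.940000)/(7.731983 - (-2.099251))
       = 1.140717
Iteration 2:
  f(1.880000) = 7.731983
  f(1.140717) = -1.588221
  x_3 = 1.140717 - (-1.588221)×(1.140717 - 1.880000)/(-1.588221 - 7.731983)
       = 1.266695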